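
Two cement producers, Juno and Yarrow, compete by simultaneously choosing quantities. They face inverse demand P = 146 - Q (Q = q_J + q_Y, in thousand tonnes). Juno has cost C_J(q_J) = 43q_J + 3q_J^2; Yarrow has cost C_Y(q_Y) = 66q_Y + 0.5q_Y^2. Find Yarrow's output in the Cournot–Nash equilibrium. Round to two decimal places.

23.35

Juno's profit: π_J = (146 - Q)q_J - (43q_J + 3q_J²). Setting ∂π_J/∂q_J = 0: 103 - 8q_J - (q_Y) = 0.
Yarrow's first-order condition: 80 - 3q_Y - (q_J) = 0.
Best responses: q_J = (103 - q_Y)/8, q_Y = (80 - q_J)/3.
Solving the pair: q_J = 229/23, q_Y = 537/23.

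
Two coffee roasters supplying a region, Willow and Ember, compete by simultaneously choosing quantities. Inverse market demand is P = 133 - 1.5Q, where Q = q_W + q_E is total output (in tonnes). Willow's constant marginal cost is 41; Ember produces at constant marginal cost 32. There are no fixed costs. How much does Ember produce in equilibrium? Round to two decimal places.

24.44

Willow's profit: π_W = (133 - 1.5Q)q_W - (41q_W). Setting ∂π_W/∂q_W = 0: 92 - 3q_W - (3/2)(q_E) = 0.
Ember's profit: π_E = (133 - 1.5Q)q_E - (32q_E). Setting ∂π_E/∂q_E = 0: 101 - 3q_E - (3/2)(q_W) = 0.
Best responses: q_W = (92 - (3/2)q_E)/3, q_E = (101 - (3/2)q_W)/3.
Solving the pair: q_W = 166/9, q_E = 220/9.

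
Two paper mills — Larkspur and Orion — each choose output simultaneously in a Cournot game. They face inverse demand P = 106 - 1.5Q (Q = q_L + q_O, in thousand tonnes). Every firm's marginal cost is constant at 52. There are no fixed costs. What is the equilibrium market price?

A representative firm's profit is π_i = q_i(106 - 1.5Q) - 52q_i.
Setting ∂π_i/∂q_i = 0 with rivals' quantities fixed: 54 - 3q_i - (3/2)q_j = 0.
By symmetry each firm produces the same amount; substituting q_j = q_i yields q_i = 54/(9/2) = 12.
Total output Q = 24, so price P = 106 - (3/2)·24 = 70.

70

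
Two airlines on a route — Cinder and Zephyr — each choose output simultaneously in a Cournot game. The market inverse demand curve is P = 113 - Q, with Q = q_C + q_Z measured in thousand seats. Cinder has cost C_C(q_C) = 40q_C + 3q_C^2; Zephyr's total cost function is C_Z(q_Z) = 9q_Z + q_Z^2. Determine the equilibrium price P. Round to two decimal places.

82.45

Cinder's profit: π_C = (113 - Q)q_C - (40q_C + 3q_C²). Setting ∂π_C/∂q_C = 0: 73 - 8q_C - (q_Z) = 0.
Zephyr's first-order condition: 104 - 4q_Z - (q_C) = 0.
Rearranging gives the reaction functions q_C = (73 - q_Z)/8 and q_Z = (104 - q_C)/4.
Solving the pair: q_C = 188/31, q_Z = 759/31.
Total output Q = 947/31, so price P = 113 - 947/31 = 82.4516.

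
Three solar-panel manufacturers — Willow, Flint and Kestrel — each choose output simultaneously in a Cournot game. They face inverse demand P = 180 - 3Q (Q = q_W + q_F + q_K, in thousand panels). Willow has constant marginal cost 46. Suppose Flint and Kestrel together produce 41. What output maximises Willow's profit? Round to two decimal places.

1.83

With rivals' combined output fixed at 41, Willow's profit is π_W = (180 - 3·41 - 3q_W)q_W - (46q_W) = (57 - 3q_W)q_W - (46q_W).
∂π_W/∂q_W = 11 - 6q_W = 0, so q_W = 11/6.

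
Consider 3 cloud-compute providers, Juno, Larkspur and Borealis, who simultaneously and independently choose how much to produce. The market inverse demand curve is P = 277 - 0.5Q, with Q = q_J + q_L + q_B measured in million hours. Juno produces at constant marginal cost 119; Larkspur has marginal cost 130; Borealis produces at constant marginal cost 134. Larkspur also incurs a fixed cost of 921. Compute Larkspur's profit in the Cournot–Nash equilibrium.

1529

Juno's profit: π_J = (277 - 0.5Q)q_J - (119q_J). Setting ∂π_J/∂q_J = 0: 158 - q_J - (1/2)(q_L + q_B) = 0.
Larkspur's first-order condition: 147 - q_L - (1/2)(q_J + q_B) = 0.
Borealis's profit: π_B = (277 - 0.5Q)q_B - (134q_B). Setting ∂π_B/∂q_B = 0: 143 - q_B - (1/2)(q_J + q_L) = 0.
Adding the 3 first-order conditions: 448 − 2Q = 0, so Q = 224.
Back-substituting: q_J = (158 − 112)/(1/2) = 92, q_L = (147 − 112)/(1/2) = 70, q_B = (143 − 112)/(1/2) = 62.
Price P = 277 - (1/2)·224 = 165.
Larkspur's profit: (165 - 130)·70 - 921 = 1529.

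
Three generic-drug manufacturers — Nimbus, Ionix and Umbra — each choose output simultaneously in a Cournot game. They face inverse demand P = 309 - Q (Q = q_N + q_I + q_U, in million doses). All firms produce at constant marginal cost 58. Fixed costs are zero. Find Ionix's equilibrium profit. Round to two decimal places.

3937.56

A representative firm's profit is π_i = q_i(309 - Q) - 58q_i.
Setting ∂π_i/∂q_i = 0 with rivals' quantities fixed: 251 - 2q_i - Σ_{j≠i} q_j = 0.
By symmetry each firm produces the same amount; substituting Σ_{j≠i} q_j = 2q_i yields q_i = 251/4.
Price P = 309 - 753/4 = 483/4.
Ionix's profit: (483/4 - 58)·(251/4) = 3937.5625.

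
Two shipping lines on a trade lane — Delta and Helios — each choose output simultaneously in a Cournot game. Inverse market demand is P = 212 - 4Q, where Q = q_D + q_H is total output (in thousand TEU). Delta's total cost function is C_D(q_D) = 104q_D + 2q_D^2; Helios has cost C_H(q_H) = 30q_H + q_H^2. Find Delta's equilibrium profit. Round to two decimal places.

68.73

Delta's profit: π_D = (212 - 4Q)q_D - (104q_D + 2q_D²). Setting ∂π_D/∂q_D = 0: 108 - 12q_D - 4(q_H) = 0.
Helios's first-order condition: 182 - 10q_H - 4(q_D) = 0.
So q_D = (108 - 4q_H)/12 and q_H = (182 - 4q_D)/10.
Substituting one into the other gives q_D = 44/13 and q_H = 219/13.
Price P = 212 - 4·(263/13) = 1704/13.
Delta's profit: (1704/13)·(44/13) - 104·(44/13) - 2(44/13)² = 68.7337.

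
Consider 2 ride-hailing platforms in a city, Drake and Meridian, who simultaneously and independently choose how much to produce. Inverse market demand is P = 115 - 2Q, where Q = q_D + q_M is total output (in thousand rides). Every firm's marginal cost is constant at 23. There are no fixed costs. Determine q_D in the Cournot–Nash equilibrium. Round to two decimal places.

15.33

A representative firm's profit is π_i = q_i(115 - 2Q) - 23q_i.
First-order condition (treating rivals' output as given): 92 - 4q_i - 2q_j = 0.
With identical firms every q_j equals q_i, so q_j = q_i and 92 = 6q_i, giving q_i = 46/3.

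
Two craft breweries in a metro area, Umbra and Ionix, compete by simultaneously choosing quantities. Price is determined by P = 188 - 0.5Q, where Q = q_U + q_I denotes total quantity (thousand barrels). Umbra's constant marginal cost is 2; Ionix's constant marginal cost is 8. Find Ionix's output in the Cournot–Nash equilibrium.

116

Umbra's profit: π_U = (188 - 0.5Q)q_U - (2q_U). Setting ∂π_U/∂q_U = 0: 186 - q_U - (1/2)(q_I) = 0.
Ionix's profit: π_I = (188 - 0.5Q)q_I - (8q_I). Setting ∂π_I/∂q_I = 0: 180 - q_I - (1/2)(q_U) = 0.
Best responses: q_U = (186 - (1/2)q_I), q_I = (180 - (1/2)q_U).
Substituting one into the other gives q_U = 128 and q_I = 116.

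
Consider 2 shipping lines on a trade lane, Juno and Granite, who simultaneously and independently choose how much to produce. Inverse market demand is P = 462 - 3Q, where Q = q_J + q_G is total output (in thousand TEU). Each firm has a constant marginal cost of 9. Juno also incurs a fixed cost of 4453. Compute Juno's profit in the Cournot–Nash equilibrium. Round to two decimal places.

3147.33

Each firm earns π_i = (462 - 3Q)q_i - 9q_i.
First-order condition (treating rivals' output as given): 453 - 6q_i - 3q_j = 0.
By symmetry each firm produces the same amount; substituting q_j = q_i yields q_i = 453/9 = 151/3.
Price P = 462 - 3·(302/3) = 160.
Juno's profit: (160 - 9)·(151/3) - 4453 = 3147.3333.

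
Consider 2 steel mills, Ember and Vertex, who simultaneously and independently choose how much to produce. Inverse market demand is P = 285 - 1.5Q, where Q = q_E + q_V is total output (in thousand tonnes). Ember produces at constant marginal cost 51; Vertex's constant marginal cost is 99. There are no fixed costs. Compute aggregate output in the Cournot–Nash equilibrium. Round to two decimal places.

93.33

Ember's profit: π_E = (285 - 1.5Q)q_E - (51q_E). Setting ∂π_E/∂q_E = 0: 234 - 3q_E - (3/2)(q_V) = 0.
Vertex's profit: π_V = (285 - 1.5Q)q_V - (99q_V). Setting ∂π_V/∂q_V = 0: 186 - 3q_V - (3/2)(q_E) = 0.
Rearranging gives the reaction functions q_E = (234 - (3/2)q_V)/3 and q_V = (186 - (3/2)q_E)/3.
Solving the pair: q_E = 188/3, q_V = 92/3.
Total output Q = 188/3 + 92/3 = 280/3.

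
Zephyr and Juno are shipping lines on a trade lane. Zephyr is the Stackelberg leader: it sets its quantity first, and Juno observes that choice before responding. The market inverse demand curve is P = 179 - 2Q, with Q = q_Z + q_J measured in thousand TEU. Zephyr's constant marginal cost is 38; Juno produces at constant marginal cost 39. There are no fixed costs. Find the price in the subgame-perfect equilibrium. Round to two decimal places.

73.50

The follower Juno best-responds to any q_Z: π_J = (179 - 2Q)q_J - 39q_J.
Setting the follower's marginal profit to zero, 140 - 2q_Z - 4q_J = 0, i.e. q_J = (140 - 2q_Z)/4.
Zephyr substitutes q_J(q_Z) into its own profit: π_Z = q_Z(179 - 2q_Z - (140 - 2q_Z)/2) - 38q_Z = (109 - q_Z)q_Z - 38q_Z.
Leader FOC: 71 - 2q_Z = 0, so q_Z = 71/2.
Then q_J = (140 - 2·(71/2))/4 = 69/4.
Total output Q = 211/4, so price P = 179 - 2·(211/4) = 147/2.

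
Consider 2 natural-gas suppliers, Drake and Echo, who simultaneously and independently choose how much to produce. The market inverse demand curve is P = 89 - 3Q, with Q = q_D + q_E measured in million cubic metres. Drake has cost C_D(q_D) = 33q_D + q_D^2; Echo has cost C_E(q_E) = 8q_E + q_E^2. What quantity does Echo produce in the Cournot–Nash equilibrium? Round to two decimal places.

8.73

Drake's profit: π_D = (89 - 3Q)q_D - (33q_D + q_D²). Setting ∂π_D/∂q_D = 0: 56 - 8q_D - 3(q_E) = 0.
Echo's profit: π_E = (89 - 3Q)q_E - (8q_E + q_E²). Setting ∂π_E/∂q_E = 0: 81 - 8q_E - 3(q_D) = 0.
So q_D = (56 - 3q_E)/8 and q_E = (81 - 3q_D)/8.
Substituting one into the other gives q_D = 41/11 and q_E = 96/11.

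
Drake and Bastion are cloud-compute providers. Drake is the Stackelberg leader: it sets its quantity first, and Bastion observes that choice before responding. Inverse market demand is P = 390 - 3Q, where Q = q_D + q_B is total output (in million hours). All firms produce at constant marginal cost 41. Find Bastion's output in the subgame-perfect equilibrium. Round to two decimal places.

The follower Bastion best-responds to any q_D: π_B = (390 - 3Q)q_B - 41q_B.
Follower FOC: 349 - 3q_D - 6q_B = 0, so q_B(q_D) = (349 - 3q_D)/6.
Drake substitutes q_B(q_D) into its own profit: π_D = q_D(390 - 3q_D - (349 - 3q_D)/2) - 41q_D = (431/2 - (3/2)q_D)q_D - 41q_D.
Leader FOC: 349/2 - 3q_D = 0, so q_D = 349/6.
Then q_B = (349 - 3·(349/6))/6 = 349/12.

29.08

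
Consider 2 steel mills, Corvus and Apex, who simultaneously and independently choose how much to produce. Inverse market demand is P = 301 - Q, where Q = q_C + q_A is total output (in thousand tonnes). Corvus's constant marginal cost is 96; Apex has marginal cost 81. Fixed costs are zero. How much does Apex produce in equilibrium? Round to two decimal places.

78.33

Corvus's profit: π_C = (301 - Q)q_C - (96q_C). Setting ∂π_C/∂q_C = 0: 205 - 2q_C - (q_A) = 0.
Apex's profit: π_A = (301 - Q)q_A - (81q_A). Setting ∂π_A/∂q_A = 0: 220 - 2q_A - (q_C) = 0.
Rearranging gives the reaction functions q_C = (205 - q_A)/2 and q_A = (220 - q_C)/2.
Substituting one into the other gives q_C = 190/3 and q_A = 235/3.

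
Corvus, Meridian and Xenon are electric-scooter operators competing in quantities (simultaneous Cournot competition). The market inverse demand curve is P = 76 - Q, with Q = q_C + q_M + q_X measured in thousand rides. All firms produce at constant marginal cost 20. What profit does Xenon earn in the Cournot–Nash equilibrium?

196

A representative firm's profit is π_i = q_i(76 - Q) - 20q_i.
Setting ∂π_i/∂q_i = 0 with rivals' quantities fixed: 56 - 2q_i - Σ_{j≠i} q_j = 0.
By symmetry each firm produces the same amount; substituting Σ_{j≠i} q_j = 2q_i yields q_i = 56/4 = 14.
Price P = 76 - 42 = 34.
Xenon's profit: (34 - 20)·14 = 196.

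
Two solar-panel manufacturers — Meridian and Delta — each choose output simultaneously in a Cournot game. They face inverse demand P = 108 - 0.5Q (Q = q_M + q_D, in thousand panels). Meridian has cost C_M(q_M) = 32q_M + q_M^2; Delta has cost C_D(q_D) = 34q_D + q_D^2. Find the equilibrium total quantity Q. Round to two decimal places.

42.86

Meridian's profit: π_M = (108 - 0.5Q)q_M - (32q_M + q_M²). Setting ∂π_M/∂q_M = 0: 76 - 3q_M - (1/2)(q_D) = 0.
Delta's first-order condition: 74 - 3q_D - (1/2)(q_M) = 0.
Best responses: q_M = (76 - (1/2)q_D)/3, q_D = (74 - (1/2)q_M)/3.
Solving the pair: q_M = 764/35, q_D = 736/35.
Total output Q = 764/35 + 736/35 = 300/7.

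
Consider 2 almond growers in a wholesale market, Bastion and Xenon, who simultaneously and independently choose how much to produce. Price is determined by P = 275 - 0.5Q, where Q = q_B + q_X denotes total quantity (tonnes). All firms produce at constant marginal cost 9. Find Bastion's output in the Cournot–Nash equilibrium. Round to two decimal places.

A representative firm's profit is π_i = q_i(275 - 0.5Q) - 9q_i.
First-order condition (treating rivals' output as given): 266 - q_i - (1/2)q_j = 0.
By symmetry each firm produces the same amount; substituting q_j = q_i yields q_i = 266/(3/2) = 532/3.

177.33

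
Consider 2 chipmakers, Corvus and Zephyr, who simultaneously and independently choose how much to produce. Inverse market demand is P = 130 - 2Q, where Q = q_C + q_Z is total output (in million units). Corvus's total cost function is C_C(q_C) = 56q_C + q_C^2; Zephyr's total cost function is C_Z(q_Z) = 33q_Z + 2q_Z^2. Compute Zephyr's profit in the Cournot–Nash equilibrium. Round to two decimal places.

389.17

Corvus's profit: π_C = (130 - 2Q)q_C - (56q_C + q_C²). Setting ∂π_C/∂q_C = 0: 74 - 6q_C - 2(q_Z) = 0.
Zephyr's profit: π_Z = (130 - 2Q)q_Z - (33q_Z + 2q_Z²). Setting ∂π_Z/∂q_Z = 0: 97 - 8q_Z - 2(q_C) = 0.
Best responses: q_C = (74 - 2q_Z)/6, q_Z = (97 - 2q_C)/8.
Substituting one into the other gives q_C = 199/22 and q_Z = 217/22.
Price P = 130 - 2·(208/11) = 1014/11.
Zephyr's profit: (1014/11)·(217/22) - 33·(217/22) - 2(217/22)² = 389.1653.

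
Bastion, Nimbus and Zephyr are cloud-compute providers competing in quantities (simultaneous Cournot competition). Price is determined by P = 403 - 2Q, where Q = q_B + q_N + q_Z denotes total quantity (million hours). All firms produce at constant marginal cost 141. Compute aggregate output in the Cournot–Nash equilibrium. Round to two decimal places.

98.25

A representative firm's profit is π_i = q_i(403 - 2Q) - 141q_i.
Setting ∂π_i/∂q_i = 0 with rivals' quantities fixed: 262 - 4q_i - 2·Σ_{j≠i} q_j = 0.
With identical firms every q_j equals q_i, so Σ_{j≠i} q_j = 2q_i and 262 = 8q_i, giving q_i = 131/4.
Total output Q = 131/4 + 131/4 + 131/4 = 393/4.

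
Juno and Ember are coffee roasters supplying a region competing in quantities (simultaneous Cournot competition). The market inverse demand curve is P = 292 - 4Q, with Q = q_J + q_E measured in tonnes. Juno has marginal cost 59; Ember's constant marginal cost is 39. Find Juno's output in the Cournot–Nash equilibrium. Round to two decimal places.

17.75

Juno's profit: π_J = (292 - 4Q)q_J - (59q_J). Setting ∂π_J/∂q_J = 0: 233 - 8q_J - 4(q_E) = 0.
Ember's first-order condition: 253 - 8q_E - 4(q_J) = 0.
Best responses: q_J = (233 - 4q_E)/8, q_E = (253 - 4q_J)/8.
Solving the pair: q_J = 71/4, q_E = 91/4.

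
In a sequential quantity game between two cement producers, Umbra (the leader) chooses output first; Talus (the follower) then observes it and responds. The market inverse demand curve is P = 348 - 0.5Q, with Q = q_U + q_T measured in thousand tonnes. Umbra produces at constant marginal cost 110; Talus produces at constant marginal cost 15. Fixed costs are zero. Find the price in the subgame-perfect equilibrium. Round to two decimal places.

Solve by backward induction. Given q_U, the follower Talus maximises π_T = (348 - (1/2)q_U - (1/2)q_T)q_T - 15q_T.
∂π_T/∂q_T = 333 - (1/2)q_U - q_T = 0 gives the reaction function q_T = (333 - (1/2)q_U).
Umbra substitutes q_T(q_U) into its own profit: π_U = q_U(348 - (1/2)q_U - (333 - (1/2)q_U)/2) - 110q_U = (363/2 - (1/4)q_U)q_U - 110q_U.
The leader's first-order condition 143/2 - (1/2)q_U = 0 yields q_U = 143.
Then q_T = (333 - (1/2)·143) = 523/2.
Total output Q = 809/2, so price P = 348 - (1/2)·(809/2) = 583/4.

145.75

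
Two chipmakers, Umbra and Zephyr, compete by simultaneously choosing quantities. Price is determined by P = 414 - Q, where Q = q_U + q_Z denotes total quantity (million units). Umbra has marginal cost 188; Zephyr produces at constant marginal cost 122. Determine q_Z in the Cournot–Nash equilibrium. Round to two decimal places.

Umbra's profit: π_U = (414 - Q)q_U - (188q_U). Setting ∂π_U/∂q_U = 0: 226 - 2q_U - (q_Z) = 0.
Zephyr's first-order condition: 292 - 2q_Z - (q_U) = 0.
So q_U = (226 - q_Z)/2 and q_Z = (292 - q_U)/2.
Solving the pair: q_U = 160/3, q_Z = 358/3.

119.33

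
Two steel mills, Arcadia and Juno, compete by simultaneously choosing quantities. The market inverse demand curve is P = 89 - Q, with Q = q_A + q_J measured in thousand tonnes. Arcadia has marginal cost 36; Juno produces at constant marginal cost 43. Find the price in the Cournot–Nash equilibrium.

56

Arcadia's profit: π_A = (89 - Q)q_A - (36q_A). Setting ∂π_A/∂q_A = 0: 53 - 2q_A - (q_J) = 0.
Juno's profit: π_J = (89 - Q)q_J - (43q_J). Setting ∂π_J/∂q_J = 0: 46 - 2q_J - (q_A) = 0.
Rearranging gives the reaction functions q_A = (53 - q_J)/2 and q_J = (46 - q_A)/2.
Substituting one into the other gives q_A = 20 and q_J = 13.
Total output Q = 33, so price P = 89 - 33 = 56.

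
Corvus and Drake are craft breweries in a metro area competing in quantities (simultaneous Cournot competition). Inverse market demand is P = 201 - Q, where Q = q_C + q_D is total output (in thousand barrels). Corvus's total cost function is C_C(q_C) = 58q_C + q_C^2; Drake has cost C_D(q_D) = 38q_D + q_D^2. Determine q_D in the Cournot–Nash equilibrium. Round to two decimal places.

33.93

Corvus's profit: π_C = (201 - Q)q_C - (58q_C + q_C²). Setting ∂π_C/∂q_C = 0: 143 - 4q_C - (q_D) = 0.
Drake's profit: π_D = (201 - Q)q_D - (38q_D + q_D²). Setting ∂π_D/∂q_D = 0: 163 - 4q_D - (q_C) = 0.
Best responses: q_C = (143 - q_D)/4, q_D = (163 - q_C)/4.
Substituting one into the other gives q_C = 409/15 and q_D = 509/15.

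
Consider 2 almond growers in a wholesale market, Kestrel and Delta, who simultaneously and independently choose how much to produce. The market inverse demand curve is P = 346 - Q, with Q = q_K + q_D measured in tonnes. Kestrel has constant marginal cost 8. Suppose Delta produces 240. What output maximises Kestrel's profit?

49

With the rival's output fixed at 240, Kestrel's profit is π_K = (346 - 240 - q_K)q_K - (8q_K) = (106 - q_K)q_K - (8q_K).
∂π_K/∂q_K = 98 - 2q_K = 0, so q_K = 49.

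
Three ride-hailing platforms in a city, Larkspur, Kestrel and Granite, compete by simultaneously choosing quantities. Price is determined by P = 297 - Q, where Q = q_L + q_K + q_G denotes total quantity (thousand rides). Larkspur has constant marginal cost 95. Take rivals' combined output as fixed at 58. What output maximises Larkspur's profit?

72

With rivals' combined output fixed at 58, Larkspur's profit is π_L = (297 - 58 - q_L)q_L - (95q_L) = (239 - q_L)q_L - (95q_L).
∂π_L/∂q_L = 144 - 2q_L = 0, so q_L = 72.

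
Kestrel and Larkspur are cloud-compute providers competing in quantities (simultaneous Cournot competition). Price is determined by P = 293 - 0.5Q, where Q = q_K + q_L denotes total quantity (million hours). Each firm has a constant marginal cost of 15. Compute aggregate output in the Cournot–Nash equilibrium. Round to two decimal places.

A representative firm's profit is π_i = q_i(293 - 0.5Q) - 15q_i.
Setting ∂π_i/∂q_i = 0 with rivals' quantities fixed: 278 - q_i - (1/2)q_j = 0.
With identical firms every q_j equals q_i, so q_j = q_i and 278 = (3/2)q_i, giving q_i = 556/3.
Total output Q = 556/3 + 556/3 = 1112/3.

370.67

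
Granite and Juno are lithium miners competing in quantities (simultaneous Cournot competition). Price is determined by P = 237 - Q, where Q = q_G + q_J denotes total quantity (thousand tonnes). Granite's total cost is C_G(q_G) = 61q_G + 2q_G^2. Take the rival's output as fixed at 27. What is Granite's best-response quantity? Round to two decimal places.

24.83

With the rival's output fixed at 27, Granite's profit is π_G = (237 - 27 - q_G)q_G - (61q_G + 2q_G²) = (210 - q_G)q_G - (61q_G + 2q_G²).
∂π_G/∂q_G = 149 - 6q_G = 0, so q_G = 149/6.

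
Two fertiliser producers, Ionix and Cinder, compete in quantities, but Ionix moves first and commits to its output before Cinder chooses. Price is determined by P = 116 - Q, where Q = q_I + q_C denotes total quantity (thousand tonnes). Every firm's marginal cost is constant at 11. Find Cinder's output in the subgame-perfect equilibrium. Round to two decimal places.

Solve by backward induction. Given q_I, the follower Cinder maximises π_C = (116 - q_I - q_C)q_C - 11q_C.
Setting the follower's marginal profit to zero, 105 - q_I - 2q_C = 0, i.e. q_C = (105 - q_I)/2.
Ionix substitutes q_C(q_I) into its own profit: π_I = q_I(116 - q_I - (105 - q_I)/2) - 11q_I = (127/2 - (1/2)q_I)q_I - 11q_I.
Maximising: ∂π_I/∂q_I = 105/2 - q_I = 0, giving q_I = 105/2.
Then q_C = (105 - 105/2)/2 = 105/4.

26.25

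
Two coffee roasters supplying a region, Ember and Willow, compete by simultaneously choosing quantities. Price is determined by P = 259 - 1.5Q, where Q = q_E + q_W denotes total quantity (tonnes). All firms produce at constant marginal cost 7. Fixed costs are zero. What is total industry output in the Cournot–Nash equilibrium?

Each firm earns π_i = (259 - 1.5Q)q_i - 7q_i.
Setting ∂π_i/∂q_i = 0 with rivals' quantities fixed: 252 - 3q_i - (3/2)q_j = 0.
By symmetry each firm produces the same amount; substituting q_j = q_i yields q_i = 252/(9/2) = 56.
Total output Q = 56 + 56 = 112.

112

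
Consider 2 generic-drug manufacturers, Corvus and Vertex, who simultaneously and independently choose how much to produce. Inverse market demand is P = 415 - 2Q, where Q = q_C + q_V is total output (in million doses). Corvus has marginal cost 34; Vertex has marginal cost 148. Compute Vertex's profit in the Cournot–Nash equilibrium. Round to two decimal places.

1300.50

Corvus's profit: π_C = (415 - 2Q)q_C - (34q_C). Setting ∂π_C/∂q_C = 0: 381 - 4q_C - 2(q_V) = 0.
Vertex's first-order condition: 267 - 4q_V - 2(q_C) = 0.
Best responses: q_C = (381 - 2q_V)/4, q_V = (267 - 2q_C)/4.
Solving the pair: q_C = 165/2, q_V = 51/2.
Price P = 415 - 2·108 = 199.
Vertex's profit: (199 - 148)·(51/2) = 1300.5000.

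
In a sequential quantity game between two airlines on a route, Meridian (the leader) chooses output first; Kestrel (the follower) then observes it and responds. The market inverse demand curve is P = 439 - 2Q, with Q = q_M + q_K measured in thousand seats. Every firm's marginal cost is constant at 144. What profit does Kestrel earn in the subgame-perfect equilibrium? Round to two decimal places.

The follower Kestrel best-responds to any q_M: π_K = (439 - 2Q)q_K - 144q_K.
∂π_K/∂q_K = 295 - 2q_M - 4q_K = 0 gives the reaction function q_K = (295 - 2q_M)/4.
Meridian substitutes q_K(q_M) into its own profit: π_M = q_M(439 - 2q_M - (295 - 2q_M)/2) - 144q_M = (583/2 - q_M)q_M - 144q_M.
Maximising: ∂π_M/∂q_M = 295/2 - 2q_M = 0, giving q_M = 295/4.
Then q_K = (295 - 2·(295/4))/4 = 295/8.
Price P = 439 - 2·(885/8) = 871/4.
Kestrel's profit: (871/4 - 144)·(295/8) = 2719.5313.

2719.53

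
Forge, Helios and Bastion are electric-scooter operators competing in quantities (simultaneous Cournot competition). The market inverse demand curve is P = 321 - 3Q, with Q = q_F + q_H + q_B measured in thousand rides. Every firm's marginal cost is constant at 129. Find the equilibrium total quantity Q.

A representative firm's profit is π_i = q_i(321 - 3Q) - 129q_i.
Setting ∂π_i/∂q_i = 0 with rivals' quantities fixed: 192 - 6q_i - 3·Σ_{j≠i} q_j = 0.
With identical firms every q_j equals q_i, so Σ_{j≠i} q_j = 2q_i and 192 = 12q_i, giving q_i = 16.
Total output Q = 16 + 16 + 16 = 48.

48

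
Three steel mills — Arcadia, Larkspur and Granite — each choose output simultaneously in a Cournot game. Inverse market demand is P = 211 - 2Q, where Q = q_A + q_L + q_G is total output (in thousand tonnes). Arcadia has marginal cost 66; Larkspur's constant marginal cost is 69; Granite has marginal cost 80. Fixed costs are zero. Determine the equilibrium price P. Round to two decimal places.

Arcadia's profit: π_A = (211 - 2Q)q_A - (66q_A). Setting ∂π_A/∂q_A = 0: 145 - 4q_A - 2(q_L + q_G) = 0.
Larkspur's profit: π_L = (211 - 2Q)q_L - (69q_L). Setting ∂π_L/∂q_L = 0: 142 - 4q_L - 2(q_A + q_G) = 0.
Granite's first-order condition: 131 - 4q_G - 2(q_A + q_L) = 0.
Summing all 3 equations gives 418 − 8Q = 0, hence Q = 209/4.
Back-substituting: q_A = (145 − 209/2)/2 = 81/4, q_L = (142 − 209/2)/2 = 75/4, q_G = (131 − 209/2)/2 = 53/4.
Total output Q = 209/4, so price P = 211 - 2·(209/4) = 213/2.

106.50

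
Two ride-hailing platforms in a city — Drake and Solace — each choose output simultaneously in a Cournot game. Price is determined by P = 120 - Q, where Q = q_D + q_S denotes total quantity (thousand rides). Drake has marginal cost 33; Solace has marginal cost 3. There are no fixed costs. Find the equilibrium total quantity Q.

68

Drake's profit: π_D = (120 - Q)q_D - (33q_D). Setting ∂π_D/∂q_D = 0: 87 - 2q_D - (q_S) = 0.
Solace's first-order condition: 117 - 2q_S - (q_D) = 0.
Rearranging gives the reaction functions q_D = (87 - q_S)/2 and q_S = (117 - q_D)/2.
Substituting one into the other gives q_D = 19 and q_S = 49.
Total output Q = 19 + 49 = 68.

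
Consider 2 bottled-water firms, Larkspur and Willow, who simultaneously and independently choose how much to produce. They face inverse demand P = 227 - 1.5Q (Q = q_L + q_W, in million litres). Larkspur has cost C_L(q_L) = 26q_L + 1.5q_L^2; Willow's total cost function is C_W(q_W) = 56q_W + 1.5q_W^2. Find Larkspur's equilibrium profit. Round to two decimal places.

2374.45

Larkspur's profit: π_L = (227 - 1.5Q)q_L - (26q_L + (3/2)q_L²). Setting ∂π_L/∂q_L = 0: 201 - 6q_L - (3/2)(q_W) = 0.
Willow's profit: π_W = (227 - 1.5Q)q_W - (56q_W + (3/2)q_W²). Setting ∂π_W/∂q_W = 0: 171 - 6q_W - (3/2)(q_L) = 0.
So q_L = (201 - (3/2)q_W)/6 and q_W = (171 - (3/2)q_L)/6.
Substituting one into the other gives q_L = 422/15 and q_W = 322/15.
Price P = 227 - (3/2)·(248/5) = 763/5.
Larkspur's profit: (763/5)·(422/15) - 26·(422/15) - (3/2)(422/15)² = 2374.4533.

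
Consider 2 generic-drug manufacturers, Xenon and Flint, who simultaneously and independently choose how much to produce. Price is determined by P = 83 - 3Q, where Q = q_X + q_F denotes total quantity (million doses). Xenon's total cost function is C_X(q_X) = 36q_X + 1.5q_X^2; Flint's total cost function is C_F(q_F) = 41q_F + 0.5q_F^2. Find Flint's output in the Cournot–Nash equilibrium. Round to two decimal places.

4.39

Xenon's profit: π_X = (83 - 3Q)q_X - (36q_X + (3/2)q_X²). Setting ∂π_X/∂q_X = 0: 47 - 9q_X - 3(q_F) = 0.
Flint's first-order condition: 42 - 7q_F - 3(q_X) = 0.
Best responses: q_X = (47 - 3q_F)/9, q_F = (42 - 3q_X)/7.
Substituting one into the other gives q_X = 203/54 and q_F = 79/18.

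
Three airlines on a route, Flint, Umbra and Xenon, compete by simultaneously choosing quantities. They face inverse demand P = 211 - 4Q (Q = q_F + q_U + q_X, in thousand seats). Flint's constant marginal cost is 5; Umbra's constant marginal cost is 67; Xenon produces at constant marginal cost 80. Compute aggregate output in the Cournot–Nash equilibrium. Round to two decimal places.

Flint's profit: π_F = (211 - 4Q)q_F - (5q_F). Setting ∂π_F/∂q_F = 0: 206 - 8q_F - 4(q_U + q_X) = 0.
Umbra's first-order condition: 144 - 8q_U - 4(q_F + q_X) = 0.
Xenon's first-order condition: 131 - 8q_X - 4(q_F + q_U) = 0.
Summing all 3 equations gives 481 − 16Q = 0, hence Q = 481/16.
Back-substituting: q_F = (206 − 481/4)/4 = 343/16, q_U = (144 − 481/4)/4 = 95/16, q_X = (131 − 481/4)/4 = 43/16.
Total output Q = 343/16 + 95/16 + 43/16 = 481/16.

30.06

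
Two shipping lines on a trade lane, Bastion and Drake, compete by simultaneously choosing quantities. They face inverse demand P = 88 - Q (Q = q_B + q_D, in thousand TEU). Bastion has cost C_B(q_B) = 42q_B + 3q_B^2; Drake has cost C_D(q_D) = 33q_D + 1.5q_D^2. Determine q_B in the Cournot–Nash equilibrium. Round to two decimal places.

Bastion's profit: π_B = (88 - Q)q_B - (42q_B + 3q_B²). Setting ∂π_B/∂q_B = 0: 46 - 8q_B - (q_D) = 0.
Drake's profit: π_D = (88 - Q)q_D - (33q_D + (3/2)q_D²). Setting ∂π_D/∂q_D = 0: 55 - 5q_D - (q_B) = 0.
Rearranging gives the reaction functions q_B = (46 - q_D)/8 and q_D = (55 - q_B)/5.
Solving the pair: q_B = 175/39, q_D = 394/39.

4.49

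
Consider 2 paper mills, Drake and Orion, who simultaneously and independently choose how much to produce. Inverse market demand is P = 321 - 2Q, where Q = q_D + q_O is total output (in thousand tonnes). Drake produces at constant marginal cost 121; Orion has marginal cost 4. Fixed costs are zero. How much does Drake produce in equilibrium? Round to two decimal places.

13.83

Drake's profit: π_D = (321 - 2Q)q_D - (121q_D). Setting ∂π_D/∂q_D = 0: 200 - 4q_D - 2(q_O) = 0.
Orion's first-order condition: 317 - 4q_O - 2(q_D) = 0.
So q_D = (200 - 2q_O)/4 and q_O = (317 - 2q_D)/4.
Solving the pair: q_D = 83/6, q_O = 217/3.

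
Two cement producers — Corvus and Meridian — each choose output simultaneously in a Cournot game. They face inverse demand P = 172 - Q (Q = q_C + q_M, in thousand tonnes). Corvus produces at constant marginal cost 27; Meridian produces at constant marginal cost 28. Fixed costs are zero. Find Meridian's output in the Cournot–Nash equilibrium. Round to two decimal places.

Corvus's profit: π_C = (172 - Q)q_C - (27q_C). Setting ∂π_C/∂q_C = 0: 145 - 2q_C - (q_M) = 0.
Meridian's profit: π_M = (172 - Q)q_M - (28q_M). Setting ∂π_M/∂q_M = 0: 144 - 2q_M - (q_C) = 0.
So q_C = (145 - q_M)/2 and q_M = (144 - q_C)/2.
Substituting one into the other gives q_C = 146/3 and q_M = 143/3.

47.67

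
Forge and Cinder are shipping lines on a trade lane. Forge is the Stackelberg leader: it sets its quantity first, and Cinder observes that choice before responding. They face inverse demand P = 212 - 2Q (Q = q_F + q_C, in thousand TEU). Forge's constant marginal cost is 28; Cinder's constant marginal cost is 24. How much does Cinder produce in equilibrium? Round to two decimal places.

24.50

The follower Cinder best-responds to any q_F: π_C = (212 - 2Q)q_C - 24q_C.
∂π_C/∂q_C = 188 - 2q_F - 4q_C = 0 gives the reaction function q_C = (188 - 2q_F)/4.
Forge substitutes q_C(q_F) into its own profit: π_F = q_F(212 - 2q_F - (188 - 2q_F)/2) - 28q_F = (118 - q_F)q_F - 28q_F.
Leader FOC: 90 - 2q_F = 0, so q_F = 45.
Then q_C = (188 - 2·45)/4 = 49/2.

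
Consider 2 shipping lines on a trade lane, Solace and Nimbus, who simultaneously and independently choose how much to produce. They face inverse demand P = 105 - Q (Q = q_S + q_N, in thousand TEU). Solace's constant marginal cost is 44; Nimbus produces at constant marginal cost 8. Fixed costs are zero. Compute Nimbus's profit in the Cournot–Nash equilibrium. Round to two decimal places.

Solace's profit: π_S = (105 - Q)q_S - (44q_S). Setting ∂π_S/∂q_S = 0: 61 - 2q_S - (q_N) = 0.
Nimbus's first-order condition: 97 - 2q_N - (q_S) = 0.
Best responses: q_S = (61 - q_N)/2, q_N = (97 - q_S)/2.
Substituting one into the other gives q_S = 25/3 and q_N = 133/3.
Price P = 105 - 158/3 = 157/3.
Nimbus's profit: (157/3 - 8)·(133/3) = 1965.4444.

1965.44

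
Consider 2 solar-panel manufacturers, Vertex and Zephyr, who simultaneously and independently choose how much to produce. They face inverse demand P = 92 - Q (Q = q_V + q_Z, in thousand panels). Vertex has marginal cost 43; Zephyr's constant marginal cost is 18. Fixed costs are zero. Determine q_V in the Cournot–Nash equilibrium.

8

Vertex's profit: π_V = (92 - Q)q_V - (43q_V). Setting ∂π_V/∂q_V = 0: 49 - 2q_V - (q_Z) = 0.
Zephyr's first-order condition: 74 - 2q_Z - (q_V) = 0.
Best responses: q_V = (49 - q_Z)/2, q_Z = (74 - q_V)/2.
Substituting one into the other gives q_V = 8 and q_Z = 33.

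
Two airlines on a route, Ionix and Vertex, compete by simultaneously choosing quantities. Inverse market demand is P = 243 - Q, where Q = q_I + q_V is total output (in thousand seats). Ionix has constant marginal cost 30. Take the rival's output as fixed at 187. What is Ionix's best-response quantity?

With the rival's output fixed at 187, Ionix's profit is π_I = (243 - 187 - q_I)q_I - (30q_I) = (56 - q_I)q_I - (30q_I).
∂π_I/∂q_I = 26 - 2q_I = 0, so q_I = 13.

13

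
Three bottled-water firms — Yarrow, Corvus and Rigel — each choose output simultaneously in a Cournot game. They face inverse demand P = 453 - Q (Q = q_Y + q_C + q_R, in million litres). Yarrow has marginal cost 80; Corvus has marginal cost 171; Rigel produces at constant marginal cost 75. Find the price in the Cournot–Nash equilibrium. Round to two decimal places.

Yarrow's profit: π_Y = (453 - Q)q_Y - (80q_Y). Setting ∂π_Y/∂q_Y = 0: 373 - 2q_Y - (q_C + q_R) = 0.
Corvus's first-order condition: 282 - 2q_C - (q_Y + q_R) = 0.
Rigel's first-order condition: 378 - 2q_R - (q_Y + q_C) = 0.
Adding the 3 conditions: 1033 − 2Q − 2Q = 0, i.e. Q = 1033/4.
Back-substituting: q_Y = (373 − 1033/4) = 459/4, q_C = (282 − 1033/4) = 95/4, q_R = (378 − 1033/4) = 479/4.
Total output Q = 1033/4, so price P = 453 - 1033/4 = 779/4.

194.75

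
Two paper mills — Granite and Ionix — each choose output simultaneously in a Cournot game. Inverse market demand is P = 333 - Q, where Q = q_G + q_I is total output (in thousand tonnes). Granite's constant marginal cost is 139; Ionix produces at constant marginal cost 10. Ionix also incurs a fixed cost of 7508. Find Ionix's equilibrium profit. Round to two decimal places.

15192.44

Granite's profit: π_G = (333 - Q)q_G - (139q_G). Setting ∂π_G/∂q_G = 0: 194 - 2q_G - (q_I) = 0.
Ionix's profit: π_I = (333 - Q)q_I - (10q_I). Setting ∂π_I/∂q_I = 0: 323 - 2q_I - (q_G) = 0.
Rearranging gives the reaction functions q_G = (194 - q_I)/2 and q_I = (323 - q_G)/2.
Solving the pair: q_G = 65/3, q_I = 452/3.
Price P = 333 - 517/3 = 482/3.
Ionix's profit: (482/3 - 10)·(452/3) - 7508 = 15192.4444.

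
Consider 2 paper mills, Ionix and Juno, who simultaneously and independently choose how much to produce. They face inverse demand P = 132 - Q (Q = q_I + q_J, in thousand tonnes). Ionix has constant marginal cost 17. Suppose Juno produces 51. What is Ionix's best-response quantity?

With the rival's output fixed at 51, Ionix's profit is π_I = (132 - 51 - q_I)q_I - (17q_I) = (81 - q_I)q_I - (17q_I).
∂π_I/∂q_I = 64 - 2q_I = 0, so q_I = 32.

32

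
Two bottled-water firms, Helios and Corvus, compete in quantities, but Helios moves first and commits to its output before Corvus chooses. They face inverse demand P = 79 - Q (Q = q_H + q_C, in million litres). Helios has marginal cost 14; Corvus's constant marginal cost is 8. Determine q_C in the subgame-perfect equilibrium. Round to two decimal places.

20.75

Solve by backward induction. Given q_H, the follower Corvus maximises π_C = (79 - q_H - q_C)q_C - 8q_C.
Setting the follower's marginal profit to zero, 71 - q_H - 2q_C = 0, i.e. q_C = (71 - q_H)/2.
The leader anticipates this reaction. Substituting into P = 79 - Q gives P = 87/2 - (1/2)q_H, so π_H = (87/2 - (1/2)q_H)q_H - 14q_H.
Leader FOC: 59/2 - q_H = 0, so q_H = 59/2.
Then q_C = (71 - 59/2)/2 = 83/4.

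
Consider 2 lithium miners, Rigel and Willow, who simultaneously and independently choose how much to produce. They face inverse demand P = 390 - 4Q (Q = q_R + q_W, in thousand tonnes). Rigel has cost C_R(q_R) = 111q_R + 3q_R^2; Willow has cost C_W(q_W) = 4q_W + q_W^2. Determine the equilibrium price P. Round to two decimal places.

Rigel's profit: π_R = (390 - 4Q)q_R - (111q_R + 3q_R²). Setting ∂π_R/∂q_R = 0: 279 - 14q_R - 4(q_W) = 0.
Willow's profit: π_W = (390 - 4Q)q_W - (4q_W + q_W²). Setting ∂π_W/∂q_W = 0: 386 - 10q_W - 4(q_R) = 0.
Rearranging gives the reaction functions q_R = (279 - 4q_W)/14 and q_W = (386 - 4q_R)/10.
Solving the pair: q_R = 623/62, q_W = 1072/31.
Total output Q = 44.6290, so price P = 390 - 4·44.6290 = 211.4839.

211.48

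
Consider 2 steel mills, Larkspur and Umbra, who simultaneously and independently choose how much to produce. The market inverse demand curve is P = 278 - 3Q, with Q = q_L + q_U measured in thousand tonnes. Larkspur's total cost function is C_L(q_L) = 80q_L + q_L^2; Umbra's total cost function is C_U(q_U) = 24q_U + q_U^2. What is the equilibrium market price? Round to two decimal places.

Larkspur's profit: π_L = (278 - 3Q)q_L - (80q_L + q_L²). Setting ∂π_L/∂q_L = 0: 198 - 8q_L - 3(q_U) = 0.
Umbra's first-order condition: 254 - 8q_U - 3(q_L) = 0.
Best responses: q_L = (198 - 3q_U)/8, q_U = (254 - 3q_L)/8.
Substituting one into the other gives q_L = 822/55 and q_U = 1438/55.
Total output Q = 452/11, so price P = 278 - 3·(452/11) = 1702/11.

154.73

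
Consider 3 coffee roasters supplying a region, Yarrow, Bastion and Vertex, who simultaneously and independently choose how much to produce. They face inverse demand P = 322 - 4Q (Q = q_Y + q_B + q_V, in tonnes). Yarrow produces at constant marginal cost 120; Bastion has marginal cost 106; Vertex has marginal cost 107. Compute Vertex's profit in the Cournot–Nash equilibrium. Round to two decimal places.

805.14

Yarrow's profit: π_Y = (322 - 4Q)q_Y - (120q_Y). Setting ∂π_Y/∂q_Y = 0: 202 - 8q_Y - 4(q_B + q_V) = 0.
Bastion's profit: π_B = (322 - 4Q)q_B - (106q_B). Setting ∂π_B/∂q_B = 0: 216 - 8q_B - 4(q_Y + q_V) = 0.
Vertex's profit: π_V = (322 - 4Q)q_V - (107q_V). Setting ∂π_V/∂q_V = 0: 215 - 8q_V - 4(q_Y + q_B) = 0.
Adding the 3 first-order conditions: 633 − 16Q = 0, so Q = 633/16.
Back-substituting: q_Y = (202 − 633/4)/4 = 175/16, q_B = (216 − 633/4)/4 = 231/16, q_V = (215 − 633/4)/4 = 227/16.
Price P = 322 - 4·(633/16) = 655/4.
Vertex's profit: (655/4 - 107)·(227/16) = 805.1406.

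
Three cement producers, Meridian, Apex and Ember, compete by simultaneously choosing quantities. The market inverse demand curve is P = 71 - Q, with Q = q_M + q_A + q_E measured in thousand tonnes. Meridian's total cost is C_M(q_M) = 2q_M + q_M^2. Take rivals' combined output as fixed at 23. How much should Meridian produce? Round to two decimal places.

With rivals' combined output fixed at 23, Meridian's profit is π_M = (71 - 23 - q_M)q_M - (2q_M + q_M²) = (48 - q_M)q_M - (2q_M + q_M²).
∂π_M/∂q_M = 46 - 4q_M = 0, so q_M = 23/2.

11.50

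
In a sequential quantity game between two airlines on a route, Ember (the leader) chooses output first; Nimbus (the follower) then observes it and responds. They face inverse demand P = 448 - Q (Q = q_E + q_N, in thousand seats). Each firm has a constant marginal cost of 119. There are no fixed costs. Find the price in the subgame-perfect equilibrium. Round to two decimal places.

201.25

Solve by backward induction. Given q_E, the follower Nimbus maximises π_N = (448 - q_E - q_N)q_N - 119q_N.
Setting the follower's marginal profit to zero, 329 - q_E - 2q_N = 0, i.e. q_N = (329 - q_E)/2.
Ember substitutes q_N(q_E) into its own profit: π_E = q_E(448 - q_E - (329 - q_E)/2) - 119q_E = (567/2 - (1/2)q_E)q_E - 119q_E.
Maximising: ∂π_E/∂q_E = 329/2 - q_E = 0, giving q_E = 329/2.
Then q_N = (329 - 329/2)/2 = 329/4.
Total output Q = 987/4, so price P = 448 - 987/4 = 805/4.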